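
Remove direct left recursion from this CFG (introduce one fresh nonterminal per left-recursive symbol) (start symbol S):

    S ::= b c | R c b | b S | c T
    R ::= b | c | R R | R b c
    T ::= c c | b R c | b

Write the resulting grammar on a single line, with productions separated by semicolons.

S ::= b c | R c b | b S | c T; R ::= b R' | c R'; T ::= c c | b R c | b; R' ::= R R' | b c R' | ε

Left recursion appears on R.
For R: α = {R, b c}, β = {b, c}. Rewrite as R → β R' and R' → α R' | ε.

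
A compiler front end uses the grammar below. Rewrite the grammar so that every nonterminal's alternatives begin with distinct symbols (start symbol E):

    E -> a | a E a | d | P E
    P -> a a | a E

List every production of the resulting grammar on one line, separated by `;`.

E has alternatives sharing prefix 'a': factor to E → a E' with E' → ε | E a.
P has alternatives sharing prefix 'a': factor to P → a P' with P' → a | E.

E -> d | P E | a E'; P -> a P'; E' -> ε | E a; P' -> a | E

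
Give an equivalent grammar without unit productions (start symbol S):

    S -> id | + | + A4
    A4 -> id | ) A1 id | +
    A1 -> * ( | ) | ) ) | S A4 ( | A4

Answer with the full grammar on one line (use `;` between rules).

S -> id | + | + A4; A4 -> id | ) A1 id | +; A1 -> id | ) A1 id | + | * ( | ) | ) ) | S A4 (

Unit pairs: A1 ⇒* {A4}.
For every A with A ⇒* B via unit rules, add B's non-unit alternatives to A; then delete every rule of the form X → Y.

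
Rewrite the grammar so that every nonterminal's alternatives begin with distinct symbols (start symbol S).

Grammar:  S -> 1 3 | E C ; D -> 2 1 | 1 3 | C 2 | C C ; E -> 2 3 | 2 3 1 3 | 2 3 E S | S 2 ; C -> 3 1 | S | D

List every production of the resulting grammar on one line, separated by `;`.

S -> 1 3 | E C; D -> 2 1 | 1 3 | C D'; E -> S 2 | 2 3 E'; C -> 3 1 | S | D; D' -> 2 | C; E' -> ε | 1 3 | E S

D has alternatives sharing prefix 'C': factor to D → C D' with D' → 2 | C.
E has alternatives sharing prefix '2 3': factor to E → 2 3 E' with E' → ε | 1 3 | E S.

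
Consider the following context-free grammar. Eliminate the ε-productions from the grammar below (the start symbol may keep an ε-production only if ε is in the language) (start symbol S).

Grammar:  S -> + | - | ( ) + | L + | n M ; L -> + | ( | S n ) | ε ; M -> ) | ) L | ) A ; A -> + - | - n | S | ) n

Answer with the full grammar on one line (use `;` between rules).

The nullable symbols are {L}.
ε ∉ L(G), so no ε-production is kept.

S -> + | - | ( ) + | L + | n M; L -> + | ( | S n ); M -> ) | ) L | ) A; A -> + - | - n | S | ) n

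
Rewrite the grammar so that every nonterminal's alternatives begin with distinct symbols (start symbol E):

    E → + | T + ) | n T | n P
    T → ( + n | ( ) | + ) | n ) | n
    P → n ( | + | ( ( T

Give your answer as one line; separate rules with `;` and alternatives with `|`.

E → + | T + ) | n E'; T → + ) | ( T' | n T''; P → n ( | + | ( ( T; E' → T | P; T' → + n | ); T'' → ) | ε

E has alternatives sharing prefix 'n': factor to E → n E' with E' → T | P.
T has alternatives sharing prefix '(': factor to T → ( T' with T' → + n | ).
T has alternatives sharing prefix 'n': factor to T → n T'' with T'' → ) | ε.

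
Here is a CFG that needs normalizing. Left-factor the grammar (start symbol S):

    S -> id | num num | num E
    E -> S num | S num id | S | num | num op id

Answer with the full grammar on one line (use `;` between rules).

S -> id | num S'; E -> S E' | num E''; S' -> num | E; E' -> ε | num E'''; E'' -> ε | op id; E''' -> ε | id

S has alternatives sharing prefix 'num': factor to S → num S' with S' → num | E.
E has alternatives sharing prefix 'S': factor to E → S E' with E' → num | num id | ε.
E has alternatives sharing prefix 'num': factor to E → num E'' with E'' → ε | op id.
E' has alternatives sharing prefix 'num': factor to E' → num E''' with E''' → ε | id.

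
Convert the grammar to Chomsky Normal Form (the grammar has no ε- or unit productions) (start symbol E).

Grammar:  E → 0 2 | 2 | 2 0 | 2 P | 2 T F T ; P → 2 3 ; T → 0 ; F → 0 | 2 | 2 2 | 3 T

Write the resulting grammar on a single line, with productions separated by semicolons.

Introduce a nonterminal for each terminal appearing in a rule of length ≥ 2: X1 → 0, X2 → 2, X3 → 3.
Binarize each right-hand side of length ≥ 3 by chaining fresh nonterminals (Y1, Y2, …): affected rules were E → X2 T F T.

E → X1 X2 | 2 | X2 X1 | X2 P | X2 Y1; P → X2 X3; T → 0; F → 0 | 2 | X2 X2 | X3 T; X1 → 0; X2 → 2; X3 → 3; Y1 → T Y2; Y2 → F T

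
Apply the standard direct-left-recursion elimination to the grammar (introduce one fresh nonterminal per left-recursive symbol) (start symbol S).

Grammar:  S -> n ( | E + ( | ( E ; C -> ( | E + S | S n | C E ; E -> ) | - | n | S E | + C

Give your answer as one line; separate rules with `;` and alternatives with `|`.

Directly left-recursive nonterminal: C.
For C: α = {E}, β = {(, E + S, S n}. Rewrite as C → β C' and C' → α C' | ε.

S -> n ( | E + ( | ( E; C -> ( C' | E + S C' | S n C'; E -> ) | - | n | S E | + C; C' -> E C' | ε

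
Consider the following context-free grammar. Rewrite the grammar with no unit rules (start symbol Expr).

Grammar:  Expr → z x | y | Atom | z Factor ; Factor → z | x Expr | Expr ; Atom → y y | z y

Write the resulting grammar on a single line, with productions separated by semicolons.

Expr → y y | z y | z x | y | z Factor; Factor → y y | z y | z | x Expr | z x | y | z Factor; Atom → y y | z y

Unit pairs: Expr ⇒* {Atom}; Factor ⇒* {Atom, Expr}.
For every A with A ⇒* B via unit rules, add B's non-unit alternatives to A; then delete every rule of the form X → Y.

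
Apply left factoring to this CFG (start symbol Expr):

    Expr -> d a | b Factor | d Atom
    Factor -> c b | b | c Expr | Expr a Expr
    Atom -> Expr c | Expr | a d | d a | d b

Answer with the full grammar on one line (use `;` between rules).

Expr has alternatives sharing prefix 'd': factor to Expr → d Expr1 with Expr1 → a | Atom.
Factor has alternatives sharing prefix 'c': factor to Factor → c Factor1 with Factor1 → b | Expr.
Atom has alternatives sharing prefix 'Expr': factor to Atom → Expr Atom1 with Atom1 → c | ε.
Atom has alternatives sharing prefix 'd': factor to Atom → d Atom2 with Atom2 → a | b.

Expr -> b Factor | d Expr1; Factor -> b | Expr a Expr | c Factor1; Atom -> a d | Expr Atom1 | d Atom2; Expr1 -> a | Atom; Factor1 -> b | Expr; Atom1 -> c | ε; Atom2 -> a | b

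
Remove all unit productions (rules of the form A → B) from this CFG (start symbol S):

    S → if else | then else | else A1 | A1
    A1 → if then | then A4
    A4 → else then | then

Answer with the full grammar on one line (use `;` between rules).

Unit pairs: S ⇒* {A1}.
For every A with A ⇒* B via unit rules, add B's non-unit alternatives to A; then delete every rule of the form X → Y.

S → if then | then A4 | if else | then else | else A1; A1 → if then | then A4; A4 → else then | then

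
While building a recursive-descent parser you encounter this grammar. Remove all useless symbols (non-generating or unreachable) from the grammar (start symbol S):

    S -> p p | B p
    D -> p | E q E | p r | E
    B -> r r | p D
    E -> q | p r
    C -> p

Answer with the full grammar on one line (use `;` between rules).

S -> p p | B p; D -> p | E q E | p r | E; B -> r r | p D; E -> q | p r

Generating nonterminals: {B, C, D, E, S}.
Reachable from S after that: {B, D, E, S}.
Removed useless symbols: {C} and every production mentioning them.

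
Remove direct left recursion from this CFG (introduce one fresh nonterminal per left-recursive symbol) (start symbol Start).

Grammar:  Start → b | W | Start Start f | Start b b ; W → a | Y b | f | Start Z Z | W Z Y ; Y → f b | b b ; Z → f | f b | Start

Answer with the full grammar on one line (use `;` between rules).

Start → b Start1 | W Start1; W → a W1 | Y b W1 | f W1 | Start Z Z W1; Y → f b | b b; Z → f | f b | Start; Start1 → Start f Start1 | b b Start1 | ε; W1 → Z Y W1 | ε

Start, W are directly left-recursive.
For Start: α = {Start f, b b}, β = {b, W}. Rewrite as Start → β Start1 and Start1 → α Start1 | ε.
For W: α = {Z Y}, β = {a, Y b, f, Start Z Z}. Rewrite as W → β W1 and W1 → α W1 | ε.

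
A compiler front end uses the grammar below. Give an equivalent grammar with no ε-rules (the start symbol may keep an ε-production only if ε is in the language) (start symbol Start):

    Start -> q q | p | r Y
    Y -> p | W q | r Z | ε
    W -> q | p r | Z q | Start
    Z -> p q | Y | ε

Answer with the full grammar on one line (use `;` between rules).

Nullable set = {Y, Z}.
ε ∉ L(G), so no ε-production is kept.
Expand every rule over subsets of its nullable positions: Start → r Y gives r Y | r. Y → r Z gives r Z | r.

Start -> q q | p | r Y | r; Y -> p | W q | r Z | r; W -> q | p r | Z q | Start; Z -> p q | Y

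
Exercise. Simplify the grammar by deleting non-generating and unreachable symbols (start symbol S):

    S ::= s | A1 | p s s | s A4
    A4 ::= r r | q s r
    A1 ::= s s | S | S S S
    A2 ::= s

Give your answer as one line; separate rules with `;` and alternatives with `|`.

Generating nonterminals: {A1, A2, A4, S}.
Reachable from S after that: {A1, A4, S}.
Removed useless symbols: {A2} and every production mentioning them.

S ::= s | A1 | p s s | s A4; A4 ::= r r | q s r; A1 ::= s s | S | S S S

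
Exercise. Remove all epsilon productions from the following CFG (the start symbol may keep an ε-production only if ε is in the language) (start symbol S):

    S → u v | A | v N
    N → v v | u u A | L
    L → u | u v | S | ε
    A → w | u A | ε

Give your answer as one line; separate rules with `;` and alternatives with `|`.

Nullable set = {A, L, N, S}.
ε ∈ L(G) since S is nullable, so keep S → ε.
Add the nullable-subset variants: S → v N gives v N | v. N → u u A gives u u A | u u. A → u A gives u A | u.

S → u v | A | v N | v | ε; N → v v | u u A | u u | L; L → u | u v | S; A → w | u A | u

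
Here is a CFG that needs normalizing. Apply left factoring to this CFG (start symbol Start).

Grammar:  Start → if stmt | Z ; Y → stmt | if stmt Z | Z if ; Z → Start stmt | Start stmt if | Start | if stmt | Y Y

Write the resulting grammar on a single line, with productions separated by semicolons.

Start → if stmt | Z; Y → stmt | if stmt Z | Z if; Z → if stmt | Y Y | Start Z1; Z1 → ε | stmt Z11; Z11 → ε | if

Z has alternatives sharing prefix 'Start': factor to Z → Start Z1 with Z1 → stmt | stmt if | ε.
Z1 has alternatives sharing prefix 'stmt': factor to Z1 → stmt Z11 with Z11 → ε | if.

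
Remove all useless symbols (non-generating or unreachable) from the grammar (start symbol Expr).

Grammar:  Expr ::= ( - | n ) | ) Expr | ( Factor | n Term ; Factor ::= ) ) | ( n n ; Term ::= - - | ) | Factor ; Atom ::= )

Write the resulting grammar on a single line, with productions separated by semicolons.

Generating nonterminals: {Atom, Expr, Factor, Term}.
Reachable from Expr after that: {Expr, Factor, Term}.
Removed useless symbols: {Atom} and every production mentioning them.

Expr ::= ( - | n ) | ) Expr | ( Factor | n Term; Factor ::= ) ) | ( n n; Term ::= - - | ) | Factor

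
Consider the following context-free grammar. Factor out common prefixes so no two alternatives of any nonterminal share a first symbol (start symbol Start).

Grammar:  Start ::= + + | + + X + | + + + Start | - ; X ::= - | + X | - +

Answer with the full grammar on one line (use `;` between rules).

Start has alternatives sharing prefix '+ +': factor to Start → + + Start1 with Start1 → ε | X + | + Start.
X has alternatives sharing prefix '-': factor to X → - X1 with X1 → ε | +.

Start ::= - | + + Start1; X ::= + X | - X1; Start1 ::= eps | X + | + Start; X1 ::= eps | +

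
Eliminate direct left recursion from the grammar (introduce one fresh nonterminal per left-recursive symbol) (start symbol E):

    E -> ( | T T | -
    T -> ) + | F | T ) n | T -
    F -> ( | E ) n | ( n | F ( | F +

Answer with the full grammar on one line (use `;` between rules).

Left recursion appears on T, F.
For T: α = {) n, -}, β = {) +, F}. Rewrite as T → β T' and T' → α T' | ε.
For F: α = {(, +}, β = {(, E ) n, ( n}. Rewrite as F → β F' and F' → α F' | ε.

E -> ( | T T | -; T -> ) + T' | F T'; F -> ( F' | E ) n F' | ( n F'; T' -> ) n T' | - T' | ε; F' -> ( F' | + F' | ε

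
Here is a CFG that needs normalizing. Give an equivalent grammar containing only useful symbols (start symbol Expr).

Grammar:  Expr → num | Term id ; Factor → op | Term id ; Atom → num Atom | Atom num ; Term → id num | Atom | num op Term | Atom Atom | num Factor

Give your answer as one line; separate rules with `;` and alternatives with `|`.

Expr → num | Term id; Factor → op | Term id; Term → id num | num op Term | num Factor

Generating nonterminals: {Expr, Factor, Term}.
Reachable from Expr after that: {Expr, Factor, Term}.
Removed useless symbols: {Atom} and every production mentioning them.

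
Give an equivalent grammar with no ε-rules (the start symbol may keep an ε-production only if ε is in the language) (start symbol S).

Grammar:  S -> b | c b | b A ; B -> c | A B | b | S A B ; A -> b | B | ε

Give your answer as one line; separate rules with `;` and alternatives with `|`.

S -> b | c b | b A; B -> c | A B | b | S A B | S B; A -> b | B

Nullable set = {A}.
ε ∉ L(G), so no ε-production is kept.
Add the nullable-subset variants: B → S A B gives S A B | S B.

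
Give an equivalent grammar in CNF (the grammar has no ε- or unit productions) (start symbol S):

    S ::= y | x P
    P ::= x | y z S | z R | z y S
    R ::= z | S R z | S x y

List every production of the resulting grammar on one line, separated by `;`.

S ::= y | X1 P; P ::= x | X2 Y1 | X3 R | X3 Y2; R ::= z | S Y3 | S Y4; X1 ::= x; X2 ::= y; X3 ::= z; Y1 ::= X3 S; Y2 ::= X2 S; Y3 ::= R X3; Y4 ::= X1 X2

Introduce a nonterminal for each terminal appearing in a rule of length ≥ 2: X1 → x, X2 → y, X3 → z.
Binarize each right-hand side of length ≥ 3 by chaining fresh nonterminals (Y1, Y2, …): affected rules were P → X2 X3 S; P → X3 X2 S; R → S R X3; R → S X1 X2.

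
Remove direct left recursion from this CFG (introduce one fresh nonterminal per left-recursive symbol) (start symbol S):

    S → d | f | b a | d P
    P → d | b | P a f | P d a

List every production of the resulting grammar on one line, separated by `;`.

Directly left-recursive nonterminal: P.
For P: α = {a f, d a}, β = {d, b}. Rewrite as P → β P' and P' → α P' | ε.

S → d | f | b a | d P; P → d P' | b P'; P' → a f P' | d a P' | ε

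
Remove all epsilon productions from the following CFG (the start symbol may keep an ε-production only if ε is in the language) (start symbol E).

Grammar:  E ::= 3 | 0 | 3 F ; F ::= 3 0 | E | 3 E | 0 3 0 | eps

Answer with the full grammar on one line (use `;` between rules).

Nullable nonterminals: {F}.
ε ∉ L(G), so no ε-production is kept.

E ::= 3 | 0 | 3 F; F ::= 3 0 | E | 3 E | 0 3 0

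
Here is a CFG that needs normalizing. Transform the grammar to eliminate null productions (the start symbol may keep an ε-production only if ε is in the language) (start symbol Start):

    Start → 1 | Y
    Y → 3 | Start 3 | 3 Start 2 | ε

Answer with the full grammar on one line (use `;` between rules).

Start → 1 | Y | ε; Y → 3 | Start 3 | 3 Start 2 | 3 2

Nullable nonterminals: {Start, Y}.
ε ∈ L(G) since Start is nullable, so keep Start → ε.
For each production, add variants omitting each subset of nullable occurrences: Y → 3 Start 2 gives 3 Start 2 | 3 2.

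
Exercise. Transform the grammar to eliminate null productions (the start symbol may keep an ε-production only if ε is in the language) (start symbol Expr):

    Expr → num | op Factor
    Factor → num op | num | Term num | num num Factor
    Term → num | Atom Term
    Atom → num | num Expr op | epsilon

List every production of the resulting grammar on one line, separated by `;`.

Expr → num | op Factor; Factor → num op | num | Term num | num num Factor; Term → num | Atom Term; Atom → num | num Expr op

Nullable set = {Atom}.
ε ∉ L(G), so no ε-production is kept.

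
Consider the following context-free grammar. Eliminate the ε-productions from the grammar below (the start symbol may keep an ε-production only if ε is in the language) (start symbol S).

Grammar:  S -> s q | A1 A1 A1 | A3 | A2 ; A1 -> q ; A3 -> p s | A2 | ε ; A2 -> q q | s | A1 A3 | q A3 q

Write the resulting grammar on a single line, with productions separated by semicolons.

The nullable symbols are {A3, S}.
ε ∈ L(G) since S is nullable, so keep S → ε.
Expand every rule over subsets of its nullable positions: A2 → A1 A3 gives A1 A3 | A1.

S -> s q | A1 A1 A1 | A3 | A2 | ε; A1 -> q; A3 -> p s | A2; A2 -> q q | s | A1 A3 | A1 | q A3 q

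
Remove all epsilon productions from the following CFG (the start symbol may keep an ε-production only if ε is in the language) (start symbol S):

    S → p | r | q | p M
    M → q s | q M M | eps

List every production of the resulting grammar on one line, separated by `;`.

Nullable nonterminals: {M}.
ε ∉ L(G), so no ε-production is kept.
Expand every rule over subsets of its nullable positions: M → q M M gives q M M | q M | q.

S → p | r | q | p M; M → q s | q M M | q M | q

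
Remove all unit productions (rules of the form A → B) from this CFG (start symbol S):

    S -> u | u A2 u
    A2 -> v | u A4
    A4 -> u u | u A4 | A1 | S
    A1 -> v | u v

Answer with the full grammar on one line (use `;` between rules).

Unit pairs: A4 ⇒* {A1, S}.
For every A with A ⇒* B via unit rules, add B's non-unit alternatives to A; then delete every rule of the form X → Y.

S -> u | u A2 u; A2 -> v | u A4; A4 -> u u | u A4 | v | u v | u | u A2 u; A1 -> v | u v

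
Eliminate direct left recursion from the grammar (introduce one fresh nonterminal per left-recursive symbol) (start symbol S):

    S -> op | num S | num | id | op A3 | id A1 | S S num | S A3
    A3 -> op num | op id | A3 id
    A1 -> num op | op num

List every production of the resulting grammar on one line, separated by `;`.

Directly left-recursive nonterminals: S, A3.
For S: α = {S num, A3}, β = {op, num S, num, id, op A3, id A1}. Rewrite as S → β S' and S' → α S' | ε.
For A3: α = {id}, β = {op num, op id}. Rewrite as A3 → β A3' and A3' → α A3' | ε.

S -> op S' | num S S' | num S' | id S' | op A3 S' | id A1 S'; A3 -> op num A3' | op id A3'; A1 -> num op | op num; S' -> S num S' | A3 S' | epsilon; A3' -> id A3' | epsilon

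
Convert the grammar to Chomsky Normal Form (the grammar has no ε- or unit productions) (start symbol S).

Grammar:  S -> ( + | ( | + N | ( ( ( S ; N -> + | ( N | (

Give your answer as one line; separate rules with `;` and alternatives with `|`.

S -> X1 X2 | ( | X2 N | X1 Y1; N -> + | X1 N | (; X1 -> (; X2 -> +; Y1 -> X1 Y2; Y2 -> X1 S

Introduce a nonterminal for each terminal appearing in a rule of length ≥ 2: X1 → (, X2 → +.
Binarize each right-hand side of length ≥ 3 by chaining fresh nonterminals (Y1, Y2, …): affected rules were S → X1 X1 X1 S.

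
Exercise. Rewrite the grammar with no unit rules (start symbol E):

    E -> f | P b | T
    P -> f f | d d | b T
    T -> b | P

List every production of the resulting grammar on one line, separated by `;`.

Unit pairs: E ⇒* {P, T}; T ⇒* {P}.
Replace each nonterminal's rules with the union of the non-unit rules of every nonterminal it unit-derives.

E -> f | P b | f f | d d | b T | b; P -> f f | d d | b T; T -> f f | d d | b T | b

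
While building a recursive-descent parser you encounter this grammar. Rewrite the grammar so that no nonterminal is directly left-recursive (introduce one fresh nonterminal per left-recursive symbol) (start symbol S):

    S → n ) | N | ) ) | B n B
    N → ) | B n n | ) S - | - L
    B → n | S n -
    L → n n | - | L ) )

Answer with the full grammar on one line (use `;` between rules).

Left recursion appears on L.
For L: α = {) )}, β = {n n, -}. Rewrite as L → β L' and L' → α L' | ε.

S → n ) | N | ) ) | B n B; N → ) | B n n | ) S - | - L; B → n | S n -; L → n n L' | - L'; L' → ) ) L' | ε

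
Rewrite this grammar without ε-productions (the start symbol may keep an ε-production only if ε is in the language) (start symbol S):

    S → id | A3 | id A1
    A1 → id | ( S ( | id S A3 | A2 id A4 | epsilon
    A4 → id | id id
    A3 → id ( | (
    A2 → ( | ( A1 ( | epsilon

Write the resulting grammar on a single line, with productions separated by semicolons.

S → id | A3 | id A1; A1 → id | ( S ( | id S A3 | A2 id A4 | id A4; A4 → id | id id; A3 → id ( | (; A2 → ( | ( A1 ( | ( (

Nullable nonterminals: {A1, A2}.
ε ∉ L(G), so no ε-production is kept.
Add the nullable-subset variants: A1 → A2 id A4 gives A2 id A4 | id A4. A2 → ( A1 ( gives ( A1 ( | ( (.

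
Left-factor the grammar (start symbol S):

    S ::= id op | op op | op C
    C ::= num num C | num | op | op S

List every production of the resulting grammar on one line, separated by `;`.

S ::= id op | op S'; C ::= num C' | op C''; S' ::= op | C; C' ::= num C | ε; C'' ::= ε | S

S has alternatives sharing prefix 'op': factor to S → op S' with S' → op | C.
C has alternatives sharing prefix 'num': factor to C → num C' with C' → num C | ε.
C has alternatives sharing prefix 'op': factor to C → op C'' with C'' → ε | S.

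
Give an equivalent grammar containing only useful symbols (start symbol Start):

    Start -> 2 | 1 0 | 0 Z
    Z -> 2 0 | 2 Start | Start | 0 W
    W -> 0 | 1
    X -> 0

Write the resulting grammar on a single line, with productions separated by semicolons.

Generating nonterminals: {Start, W, X, Z}.
Reachable from Start after that: {Start, W, Z}.
Removed useless symbols: {X} and every production mentioning them.

Start -> 2 | 1 0 | 0 Z; Z -> 2 0 | 2 Start | Start | 0 W; W -> 0 | 1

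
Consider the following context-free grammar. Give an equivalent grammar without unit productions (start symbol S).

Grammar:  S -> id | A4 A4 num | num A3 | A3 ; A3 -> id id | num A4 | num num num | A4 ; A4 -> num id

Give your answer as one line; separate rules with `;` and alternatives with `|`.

Unit pairs: A3 ⇒* {A4}; S ⇒* {A3, A4}.
Replace each nonterminal's rules with the union of the non-unit rules of every nonterminal it unit-derives.

S -> num id | id | A4 A4 num | num A3 | id id | num A4 | num num num; A3 -> num id | id id | num A4 | num num num; A4 -> num id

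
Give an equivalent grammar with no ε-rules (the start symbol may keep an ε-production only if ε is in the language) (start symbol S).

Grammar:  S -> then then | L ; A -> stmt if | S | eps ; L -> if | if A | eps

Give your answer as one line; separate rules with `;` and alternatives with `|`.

S -> then then | L | ε; A -> stmt if | S; L -> if | if A

The nullable symbols are {A, L, S}.
ε ∈ L(G) since S is nullable, so keep S → ε.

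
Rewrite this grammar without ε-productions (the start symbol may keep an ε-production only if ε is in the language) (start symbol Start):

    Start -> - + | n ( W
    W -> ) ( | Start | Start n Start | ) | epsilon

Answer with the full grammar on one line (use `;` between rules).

Start -> - + | n ( W | n (; W -> ) ( | Start | Start n Start | )

The nullable symbols are {W}.
ε ∉ L(G), so no ε-production is kept.
For each production, add variants omitting each subset of nullable occurrences: Start → n ( W gives n ( W | n (.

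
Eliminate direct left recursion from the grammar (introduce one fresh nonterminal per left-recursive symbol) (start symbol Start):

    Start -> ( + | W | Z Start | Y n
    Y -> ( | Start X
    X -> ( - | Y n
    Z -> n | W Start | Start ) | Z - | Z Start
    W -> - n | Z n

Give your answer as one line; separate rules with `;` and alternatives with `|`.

Start -> ( + | W | Z Start | Y n; Y -> ( | Start X; X -> ( - | Y n; Z -> n Z1 | W Start Z1 | Start ) Z1; W -> - n | Z n; Z1 -> - Z1 | Start Z1 | ε

Directly left-recursive nonterminal: Z.
For Z: α = {-, Start}, β = {n, W Start, Start )}. Rewrite as Z → β Z1 and Z1 → α Z1 | ε.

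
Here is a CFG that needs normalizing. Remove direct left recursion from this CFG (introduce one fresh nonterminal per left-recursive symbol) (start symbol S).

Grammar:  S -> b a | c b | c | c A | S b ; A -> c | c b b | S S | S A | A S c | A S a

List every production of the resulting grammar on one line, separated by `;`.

S -> b a S' | c b S' | c S' | c A S'; A -> c A' | c b b A' | S S A' | S A A'; S' -> b S' | ε; A' -> S c A' | S a A' | ε

Directly left-recursive nonterminals: S, A.
For S: α = {b}, β = {b a, c b, c, c A}. Rewrite as S → β S' and S' → α S' | ε.
For A: α = {S c, S a}, β = {c, c b b, S S, S A}. Rewrite as A → β A' and A' → α A' | ε.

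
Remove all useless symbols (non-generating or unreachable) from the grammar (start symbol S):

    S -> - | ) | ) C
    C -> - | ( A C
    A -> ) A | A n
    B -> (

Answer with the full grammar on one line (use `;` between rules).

S -> - | ) | ) C; C -> -

Generating nonterminals: {B, C, S}.
Reachable from S after that: {C, S}.
Removed useless symbols: {A, B} and every production mentioning them.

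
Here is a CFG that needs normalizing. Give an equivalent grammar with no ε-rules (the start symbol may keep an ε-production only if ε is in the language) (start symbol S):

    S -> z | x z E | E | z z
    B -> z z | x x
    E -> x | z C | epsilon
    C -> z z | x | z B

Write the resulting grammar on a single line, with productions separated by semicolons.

Nullable nonterminals: {E, S}.
ε ∈ L(G) since S is nullable, so keep S → ε.
Add the nullable-subset variants: S → x z E gives x z E | x z.

S -> z | x z E | x z | E | z z | ε; B -> z z | x x; E -> x | z C; C -> z z | x | z B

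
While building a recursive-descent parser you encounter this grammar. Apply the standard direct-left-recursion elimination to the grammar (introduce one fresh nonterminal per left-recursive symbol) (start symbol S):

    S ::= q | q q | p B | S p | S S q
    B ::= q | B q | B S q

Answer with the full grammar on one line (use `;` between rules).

S, B are directly left-recursive.
For S: α = {p, S q}, β = {q, q q, p B}. Rewrite as S → β S' and S' → α S' | ε.
For B: α = {q, S q}, β = {q}. Rewrite as B → β B' and B' → α B' | ε.

S ::= q S' | q q S' | p B S'; B ::= q B'; S' ::= p S' | S q S' | ε; B' ::= q B' | S q B' | ε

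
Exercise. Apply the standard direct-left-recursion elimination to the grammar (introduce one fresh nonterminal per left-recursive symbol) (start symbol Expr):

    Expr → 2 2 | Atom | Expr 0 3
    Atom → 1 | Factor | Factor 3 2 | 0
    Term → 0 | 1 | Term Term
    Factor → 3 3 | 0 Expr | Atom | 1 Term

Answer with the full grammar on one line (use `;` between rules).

Expr → 2 2 Expr1 | Atom Expr1; Atom → 1 | Factor | Factor 3 2 | 0; Term → 0 Term1 | 1 Term1; Factor → 3 3 | 0 Expr | Atom | 1 Term; Expr1 → 0 3 Expr1 | ε; Term1 → Term Term1 | ε

Left recursion appears on Expr, Term.
For Expr: α = {0 3}, β = {2 2, Atom}. Rewrite as Expr → β Expr1 and Expr1 → α Expr1 | ε.
For Term: α = {Term}, β = {0, 1}. Rewrite as Term → β Term1 and Term1 → α Term1 | ε.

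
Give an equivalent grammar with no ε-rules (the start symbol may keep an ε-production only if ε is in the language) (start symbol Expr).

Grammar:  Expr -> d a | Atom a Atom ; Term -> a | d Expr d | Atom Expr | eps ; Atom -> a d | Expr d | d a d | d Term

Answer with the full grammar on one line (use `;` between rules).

Nullable nonterminals: {Term}.
ε ∉ L(G), so no ε-production is kept.
For each production, add variants omitting each subset of nullable occurrences: Atom → d Term gives d Term | d.

Expr -> d a | Atom a Atom; Term -> a | d Expr d | Atom Expr; Atom -> a d | Expr d | d a d | d Term | d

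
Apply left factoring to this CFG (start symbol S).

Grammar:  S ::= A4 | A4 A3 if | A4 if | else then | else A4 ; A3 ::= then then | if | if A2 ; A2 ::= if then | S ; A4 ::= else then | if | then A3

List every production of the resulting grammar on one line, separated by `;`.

S ::= A4 S' | else S''; A3 ::= then then | if A3'; A2 ::= if then | S; A4 ::= else then | if | then A3; S' ::= epsilon | A3 if | if; S'' ::= then | A4; A3' ::= epsilon | A2

S has alternatives sharing prefix 'A4': factor to S → A4 S' with S' → ε | A3 if | if.
S has alternatives sharing prefix 'else': factor to S → else S'' with S'' → then | A4.
A3 has alternatives sharing prefix 'if': factor to A3 → if A3' with A3' → ε | A2.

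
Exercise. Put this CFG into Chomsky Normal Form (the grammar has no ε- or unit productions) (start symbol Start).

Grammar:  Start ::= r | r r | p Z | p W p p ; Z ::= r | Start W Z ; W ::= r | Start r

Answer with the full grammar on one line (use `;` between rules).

Start ::= r | X1 X1 | X2 Z | X2 Y1; Z ::= r | Start Y3; W ::= r | Start X1; X1 ::= r; X2 ::= p; Y1 ::= W Y2; Y2 ::= X2 X2; Y3 ::= W Z

Introduce a nonterminal for each terminal appearing in a rule of length ≥ 2: X1 → r, X2 → p.
Binarize each right-hand side of length ≥ 3 by chaining fresh nonterminals (Y1, Y2, …): affected rules were Start → X2 W X2 X2; Z → Start W Z.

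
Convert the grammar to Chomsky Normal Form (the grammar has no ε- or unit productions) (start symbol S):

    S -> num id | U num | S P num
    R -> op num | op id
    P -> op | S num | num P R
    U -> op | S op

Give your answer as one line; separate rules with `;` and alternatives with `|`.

Introduce a nonterminal for each terminal appearing in a rule of length ≥ 2: X1 → num, X2 → id, X3 → op.
Binarize each right-hand side of length ≥ 3 by chaining fresh nonterminals (Y1, Y2, …): affected rules were S → S P X1; P → X1 P R.

S -> X1 X2 | U X1 | S Y1; R -> X3 X1 | X3 X2; P -> op | S X1 | X1 Y2; U -> op | S X3; X1 -> num; X2 -> id; X3 -> op; Y1 -> P X1; Y2 -> P R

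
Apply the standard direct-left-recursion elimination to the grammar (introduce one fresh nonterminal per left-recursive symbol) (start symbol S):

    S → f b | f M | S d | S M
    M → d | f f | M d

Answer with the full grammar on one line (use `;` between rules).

S, M are directly left-recursive.
For S: α = {d, M}, β = {f b, f M}. Rewrite as S → β S' and S' → α S' | ε.
For M: α = {d}, β = {d, f f}. Rewrite as M → β M' and M' → α M' | ε.

S → f b S' | f M S'; M → d M' | f f M'; S' → d S' | M S' | epsilon; M' → d M' | epsilon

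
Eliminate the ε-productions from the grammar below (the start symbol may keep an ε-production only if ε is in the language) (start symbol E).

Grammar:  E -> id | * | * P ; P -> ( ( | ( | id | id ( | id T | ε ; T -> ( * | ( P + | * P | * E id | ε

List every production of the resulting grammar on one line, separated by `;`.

Nullable set = {P, T}.
ε ∉ L(G), so no ε-production is kept.
Add the nullable-subset variants: T → ( P + gives ( P + | ( +. T → * P gives * P | *.

E -> id | * | * P; P -> ( ( | ( | id | id ( | id T; T -> ( * | ( P + | ( + | * P | * | * E id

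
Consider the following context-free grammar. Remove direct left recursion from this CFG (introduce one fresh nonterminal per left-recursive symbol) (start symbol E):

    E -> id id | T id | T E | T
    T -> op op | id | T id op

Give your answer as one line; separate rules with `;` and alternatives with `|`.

Left recursion appears on T.
For T: α = {id op}, β = {op op, id}. Rewrite as T → β T' and T' → α T' | ε.

E -> id id | T id | T E | T; T -> op op T' | id T'; T' -> id op T' | ε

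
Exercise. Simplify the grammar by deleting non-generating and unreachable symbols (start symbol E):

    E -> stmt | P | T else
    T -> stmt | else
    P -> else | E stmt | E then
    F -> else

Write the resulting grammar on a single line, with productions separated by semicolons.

Generating nonterminals: {E, F, P, T}.
Reachable from E after that: {E, P, T}.
Removed useless symbols: {F} and every production mentioning them.

E -> stmt | P | T else; T -> stmt | else; P -> else | E stmt | E then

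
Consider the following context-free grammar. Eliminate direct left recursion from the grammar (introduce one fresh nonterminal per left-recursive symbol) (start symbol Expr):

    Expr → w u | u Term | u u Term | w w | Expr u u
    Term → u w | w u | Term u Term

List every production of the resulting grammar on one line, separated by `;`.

Directly left-recursive nonterminals: Expr, Term.
For Expr: α = {u u}, β = {w u, u Term, u u Term, w w}. Rewrite as Expr → β Expr1 and Expr1 → α Expr1 | ε.
For Term: α = {u Term}, β = {u w, w u}. Rewrite as Term → β Term1 and Term1 → α Term1 | ε.

Expr → w u Expr1 | u Term Expr1 | u u Term Expr1 | w w Expr1; Term → u w Term1 | w u Term1; Expr1 → u u Expr1 | ε; Term1 → u Term Term1 | ε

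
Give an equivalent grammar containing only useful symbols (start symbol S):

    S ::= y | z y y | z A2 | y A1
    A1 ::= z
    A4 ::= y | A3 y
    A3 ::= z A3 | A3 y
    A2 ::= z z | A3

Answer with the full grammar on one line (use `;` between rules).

S ::= y | z y y | z A2 | y A1; A1 ::= z; A2 ::= z z

Generating nonterminals: {A1, A2, A4, S}.
Reachable from S after that: {A1, A2, S}.
Removed useless symbols: {A3, A4} and every production mentioning them.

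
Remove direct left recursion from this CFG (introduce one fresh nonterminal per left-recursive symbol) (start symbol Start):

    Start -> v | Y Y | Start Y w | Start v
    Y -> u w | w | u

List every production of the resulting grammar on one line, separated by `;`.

Start -> v Start1 | Y Y Start1; Y -> u w | w | u; Start1 -> Y w Start1 | v Start1 | epsilon

Directly left-recursive nonterminal: Start.
For Start: α = {Y w, v}, β = {v, Y Y}. Rewrite as Start → β Start1 and Start1 → α Start1 | ε.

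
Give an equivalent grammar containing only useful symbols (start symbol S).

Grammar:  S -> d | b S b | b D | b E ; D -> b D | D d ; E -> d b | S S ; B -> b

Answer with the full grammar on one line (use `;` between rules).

S -> d | b S b | b E; E -> d b | S S

Generating nonterminals: {B, E, S}.
Reachable from S after that: {E, S}.
Removed useless symbols: {B, D} and every production mentioning them.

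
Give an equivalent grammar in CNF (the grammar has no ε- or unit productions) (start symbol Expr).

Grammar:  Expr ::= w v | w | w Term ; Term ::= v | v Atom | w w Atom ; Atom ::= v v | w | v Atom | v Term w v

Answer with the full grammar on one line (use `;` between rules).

Expr ::= X1 X2 | w | X1 Term; Term ::= v | X2 Atom | X1 Y1; Atom ::= X2 X2 | w | X2 Atom | X2 Y2; X1 ::= w; X2 ::= v; Y1 ::= X1 Atom; Y2 ::= Term Y3; Y3 ::= X1 X2

Introduce a nonterminal for each terminal appearing in a rule of length ≥ 2: X1 → w, X2 → v.
Binarize each right-hand side of length ≥ 3 by chaining fresh nonterminals (Y1, Y2, …): affected rules were Term → X1 X1 Atom; Atom → X2 Term X1 X2.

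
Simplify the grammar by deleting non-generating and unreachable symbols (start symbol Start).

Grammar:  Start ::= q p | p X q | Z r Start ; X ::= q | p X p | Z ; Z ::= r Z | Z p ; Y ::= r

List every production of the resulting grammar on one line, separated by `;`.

Start ::= q p | p X q; X ::= q | p X p

Generating nonterminals: {Start, X, Y}.
Reachable from Start after that: {Start, X}.
Removed useless symbols: {Y, Z} and every production mentioning them.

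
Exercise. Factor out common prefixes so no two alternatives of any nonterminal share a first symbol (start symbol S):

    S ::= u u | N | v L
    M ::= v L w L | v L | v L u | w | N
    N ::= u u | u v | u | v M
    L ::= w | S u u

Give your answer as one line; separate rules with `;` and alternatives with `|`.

M has alternatives sharing prefix 'v L': factor to M → v L M' with M' → w L | ε | u.
N has alternatives sharing prefix 'u': factor to N → u N' with N' → u | v | ε.

S ::= u u | N | v L; M ::= w | N | v L M'; N ::= v M | u N'; L ::= w | S u u; M' ::= w L | ε | u; N' ::= u | v | ε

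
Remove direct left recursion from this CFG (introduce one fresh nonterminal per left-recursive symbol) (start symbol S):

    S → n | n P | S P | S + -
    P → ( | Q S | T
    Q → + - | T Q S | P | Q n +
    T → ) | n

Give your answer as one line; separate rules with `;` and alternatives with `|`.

Directly left-recursive nonterminals: S, Q.
For S: α = {P, + -}, β = {n, n P}. Rewrite as S → β S' and S' → α S' | ε.
For Q: α = {n +}, β = {+ -, T Q S, P}. Rewrite as Q → β Q' and Q' → α Q' | ε.

S → n S' | n P S'; P → ( | Q S | T; Q → + - Q' | T Q S Q' | P Q'; T → ) | n; S' → P S' | + - S' | ε; Q' → n + Q' | ε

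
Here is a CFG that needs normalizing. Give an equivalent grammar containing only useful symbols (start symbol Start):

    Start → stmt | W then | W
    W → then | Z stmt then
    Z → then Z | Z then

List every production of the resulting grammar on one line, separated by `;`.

Start → stmt | W then | W; W → then

Generating nonterminals: {Start, W}.
Reachable from Start after that: {Start, W}.
Removed useless symbols: {Z} and every production mentioning them.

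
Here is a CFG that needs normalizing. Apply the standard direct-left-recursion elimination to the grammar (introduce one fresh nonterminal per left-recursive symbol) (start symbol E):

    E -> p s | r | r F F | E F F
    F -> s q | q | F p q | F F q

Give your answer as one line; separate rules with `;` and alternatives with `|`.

E -> p s E' | r E' | r F F E'; F -> s q F' | q F'; E' -> F F E' | ε; F' -> p q F' | F q F' | ε

E, F are directly left-recursive.
For E: α = {F F}, β = {p s, r, r F F}. Rewrite as E → β E' and E' → α E' | ε.
For F: α = {p q, F q}, β = {s q, q}. Rewrite as F → β F' and F' → α F' | ε.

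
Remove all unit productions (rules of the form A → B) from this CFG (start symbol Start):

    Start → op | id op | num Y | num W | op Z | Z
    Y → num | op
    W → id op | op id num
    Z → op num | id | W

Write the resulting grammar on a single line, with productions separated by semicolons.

Start → op num | id | op | id op | num Y | num W | op Z | op id num; Y → num | op; W → id op | op id num; Z → op num | id | id op | op id num

Unit pairs: Start ⇒* {W, Z}; Z ⇒* {W}.
For every A with A ⇒* B via unit rules, add B's non-unit alternatives to A; then delete every rule of the form X → Y.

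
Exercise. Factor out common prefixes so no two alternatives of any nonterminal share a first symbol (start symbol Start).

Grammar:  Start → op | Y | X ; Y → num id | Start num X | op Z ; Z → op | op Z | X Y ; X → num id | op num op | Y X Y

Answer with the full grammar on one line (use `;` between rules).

Z has alternatives sharing prefix 'op': factor to Z → op Z1 with Z1 → ε | Z.

Start → op | Y | X; Y → num id | Start num X | op Z; Z → X Y | op Z1; X → num id | op num op | Y X Y; Z1 → ε | Z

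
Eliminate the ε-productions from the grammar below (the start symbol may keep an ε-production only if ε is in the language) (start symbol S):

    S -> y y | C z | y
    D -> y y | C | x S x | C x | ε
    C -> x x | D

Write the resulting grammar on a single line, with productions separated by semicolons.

Nullable nonterminals: {C, D}.
ε ∉ L(G), so no ε-production is kept.
Expand every rule over subsets of its nullable positions: S → C z gives C z | z. D → C x gives C x | x.

S -> y y | C z | z | y; D -> y y | C | x S x | C x | x; C -> x x | D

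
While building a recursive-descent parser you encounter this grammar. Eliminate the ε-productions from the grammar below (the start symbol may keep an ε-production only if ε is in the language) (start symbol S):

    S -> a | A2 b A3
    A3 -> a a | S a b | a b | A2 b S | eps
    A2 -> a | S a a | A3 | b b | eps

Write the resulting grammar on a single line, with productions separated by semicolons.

S -> a | A2 b A3 | A2 b | b A3 | b; A3 -> a a | S a b | a b | A2 b S | b S; A2 -> a | S a a | A3 | b b

Nullable set = {A2, A3}.
ε ∉ L(G), so no ε-production is kept.
For each production, add variants omitting each subset of nullable occurrences: S → A2 b A3 gives A2 b A3 | A2 b | b A3 | b. A3 → A2 b S gives A2 b S | b S.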